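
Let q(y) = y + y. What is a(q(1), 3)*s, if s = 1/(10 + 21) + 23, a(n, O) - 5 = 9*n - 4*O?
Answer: 7854/31 ≈ 253.35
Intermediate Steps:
q(y) = 2*y
a(n, O) = 5 - 4*O + 9*n (a(n, O) = 5 + (9*n - 4*O) = 5 + (-4*O + 9*n) = 5 - 4*O + 9*n)
s = 714/31 (s = 1/31 + 23 = 714/31 ≈ 23.032)
a(q(1), 3)*s = (5 - 4*3 + 9*(2*1))*(714/31) = (5 - 12 + 9*2)*(714/31) = (5 - 12 + 18)*(714/31) = 11*(714/31) = 7854/31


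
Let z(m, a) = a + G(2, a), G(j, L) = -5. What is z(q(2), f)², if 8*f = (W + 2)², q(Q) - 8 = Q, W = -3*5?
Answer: 16641/64 ≈ 260.02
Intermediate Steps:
W = -15
q(Q) = 8 + Q
f = 169/8 (f = (-15 + 2)²/8 = (⅛)*(-13)² = (⅛)*169 = 169/8 ≈ 21.125)
z(m, a) = -5 + a (z(m, a) = a - 5 = -5 + a)
z(q(2), f)² = (-5 + 169/8)² = (129/8)² = 16641/64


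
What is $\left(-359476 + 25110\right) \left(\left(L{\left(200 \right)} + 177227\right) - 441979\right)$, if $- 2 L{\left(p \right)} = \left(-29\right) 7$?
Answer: $88490129083$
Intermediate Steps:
$L{\left(p \right)} = \frac{203}{2}$ ($L{\left(p \right)} = - \frac{\left(-29\right) 7}{2} = \left(- \frac{1}{2}\right) \left(-203\right) = \frac{203}{2}$)
$\left(-359476 + 25110\right) \left(\left(L{\left(200 \right)} + 177227\right) - 441979\right) = \left(-359476 + 25110\right) \left(\left(\frac{203}{2} + 177227\right) - 441979\right) = - 334366 \left(\frac{354657}{2} - 441979\right) = \left(-334366\right) \left(- \frac{529301}{2}\right) = 88490129083$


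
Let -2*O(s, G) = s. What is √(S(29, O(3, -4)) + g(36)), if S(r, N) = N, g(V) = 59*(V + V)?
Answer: √16986/2 ≈ 65.165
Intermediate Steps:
O(s, G) = -s/2
g(V) = 118*V (g(V) = 59*(2*V) = 118*V)
√(S(29, O(3, -4)) + g(36)) = √(-½*3 + 118*36) = √(-3/2 + 4248) = √(8493/2) = √16986/2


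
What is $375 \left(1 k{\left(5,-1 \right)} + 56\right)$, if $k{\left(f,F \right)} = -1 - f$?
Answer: $18750$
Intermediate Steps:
$375 \left(1 k{\left(5,-1 \right)} + 56\right) = 375 \left(1 \left(-1 - 5\right) + 56\right) = 375 \left(1 \left(-6\right) + 56\right) = 375 \left(-6 + 56\right) = 375 \cdot 50 = 18750$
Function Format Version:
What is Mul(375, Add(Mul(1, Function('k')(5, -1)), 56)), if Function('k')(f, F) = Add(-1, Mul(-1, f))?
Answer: 18750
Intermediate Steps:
Mul(375, Add(Mul(1, Function('k')(5, -1)), 56)) = Mul(375, Add(Mul(1, Add(-1, Mul(-1, 5))), 56)) = Mul(375, Add(Mul(1, Add(-1, -5)), 56)) = Mul(375, Add(Mul(1, -6), 56)) = Mul(375, Add(-6, 56)) = Mul(375, 50) = 18750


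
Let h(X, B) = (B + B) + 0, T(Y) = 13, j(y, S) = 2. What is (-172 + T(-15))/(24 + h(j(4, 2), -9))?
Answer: -53/2 ≈ -26.500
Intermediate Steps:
h(X, B) = 2*B (h(X, B) = 2*B + 0 = 2*B)
(-172 + T(-15))/(24 + h(j(4, 2), -9)) = (-172 + 13)/(24 + 2*(-9)) = -159/(24 - 18) = -159/6 = -159*⅙ = -53/2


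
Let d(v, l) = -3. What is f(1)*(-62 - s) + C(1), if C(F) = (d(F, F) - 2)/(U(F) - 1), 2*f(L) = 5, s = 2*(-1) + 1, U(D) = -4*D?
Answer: -303/2 ≈ -151.50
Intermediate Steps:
s = -1 (s = -2 + 1 = -1)
f(L) = 5/2 (f(L) = (½)*5 = 5/2)
C(F) = -5/(-1 - 4*F) (C(F) = (-3 - 2)/(-4*F - 1) = -5/(-1 - 4*F))
f(1)*(-62 - s) + C(1) = 5*(-62 - 1*(-1))/2 + 5/(1 + 4*1) = 5*(-62 + 1)/2 + 5/(1 + 4) = (5/2)*(-61) + 5/5 = -305/2 + 5*(⅕) = -305/2 + 1 = -303/2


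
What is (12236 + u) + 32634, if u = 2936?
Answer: 47806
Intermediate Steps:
(12236 + u) + 32634 = (12236 + 2936) + 32634 = 15172 + 32634 = 47806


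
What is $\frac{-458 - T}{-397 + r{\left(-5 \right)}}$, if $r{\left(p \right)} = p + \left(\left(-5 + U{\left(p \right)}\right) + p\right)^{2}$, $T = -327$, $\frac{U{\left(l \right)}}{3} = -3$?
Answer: $\frac{131}{41} \approx 3.1951$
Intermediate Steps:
$U{\left(l \right)} = -9$ ($U{\left(l \right)} = 3 \left(-3\right) = -9$)
$r{\left(p \right)} = p + \left(-14 + p\right)^{2}$ ($r{\left(p \right)} = p + \left(\left(-5 - 9\right) + p\right)^{2} = p + \left(-14 + p\right)^{2}$)
$\frac{-458 - T}{-397 + r{\left(-5 \right)}} = \frac{-458 - -327}{-397 - \left(5 - \left(-14 - 5\right)^{2}\right)} = \frac{-458 + 327}{-397 - \left(5 - \left(-19\right)^{2}\right)} = - \frac{131}{-397 + \left(-5 + 361\right)} = - \frac{131}{-397 + 356} = - \frac{131}{-41} = \left(-131\right) \left(- \frac{1}{41}\right) = \frac{131}{41}$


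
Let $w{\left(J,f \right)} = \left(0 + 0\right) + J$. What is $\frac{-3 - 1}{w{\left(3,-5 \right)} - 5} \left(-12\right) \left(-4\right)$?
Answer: $96$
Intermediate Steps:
$w{\left(J,f \right)} = J$ ($w{\left(J,f \right)} = 0 + J = J$)
$\frac{-3 - 1}{w{\left(3,-5 \right)} - 5} \left(-12\right) \left(-4\right) = \frac{-3 - 1}{3 - 5} \left(-12\right) \left(-4\right) = - \frac{4}{-2} \left(-12\right) \left(-4\right) = \left(-4\right) \left(- \frac{1}{2}\right) \left(-12\right) \left(-4\right) = 2 \left(-12\right) \left(-4\right) = \left(-24\right) \left(-4\right) = 96$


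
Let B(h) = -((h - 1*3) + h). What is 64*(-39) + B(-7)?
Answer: -2479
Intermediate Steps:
B(h) = 3 - 2*h (B(h) = -((h - 3) + h) = -((-3 + h) + h) = -(-3 + 2*h) = 3 - 2*h)
64*(-39) + B(-7) = 64*(-39) + (3 - 2*(-7)) = -2496 + (3 + 14) = -2496 + 17 = -2479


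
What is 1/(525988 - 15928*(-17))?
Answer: 1/796764 ≈ 1.2551e-6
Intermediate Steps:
1/(525988 - 15928*(-17)) = 1/(525988 + 270776) = 1/796764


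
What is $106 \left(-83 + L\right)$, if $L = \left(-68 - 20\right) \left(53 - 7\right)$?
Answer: $-437886$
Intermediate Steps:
$L = -4048$ ($L = \left(-88\right) 46 = -4048$)
$106 \left(-83 + L\right) = 106 \left(-83 - 4048\right) = 106 \left(-4131\right) = -437886$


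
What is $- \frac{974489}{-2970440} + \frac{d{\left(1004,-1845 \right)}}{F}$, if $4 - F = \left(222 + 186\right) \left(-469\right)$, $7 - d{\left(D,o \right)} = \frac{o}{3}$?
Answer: $\frac{4280043881}{12918443560} \approx 0.33131$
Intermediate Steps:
$d{\left(D,o \right)} = 7 - \frac{o}{3}$
$F = 191356$ ($F = 4 - \left(222 + 186\right) \left(-469\right) = 4 - 408 \left(-469\right) = 4 - -191352 = 4 + 191352 = 191356$)
$- \frac{974489}{-2970440} + \frac{d{\left(1004,-1845 \right)}}{F} = - \frac{974489}{-2970440} + \frac{7 - -615}{191356} = \left(-974489\right) \left(- \frac{1}{2970440}\right) + \left(7 + 615\right) \frac{1}{191356} = \frac{974489}{2970440} + 622 \cdot \frac{1}{191356} = \frac{974489}{2970440} + \frac{311}{95678} = \frac{4280043881}{12918443560}$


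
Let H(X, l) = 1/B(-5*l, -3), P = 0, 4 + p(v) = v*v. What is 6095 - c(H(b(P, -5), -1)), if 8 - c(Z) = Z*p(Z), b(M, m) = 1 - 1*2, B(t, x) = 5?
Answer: 760776/125 ≈ 6086.2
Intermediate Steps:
p(v) = -4 + v**2 (p(v) = -4 + v*v = -4 + v**2)
b(M, m) = -1 (b(M, m) = 1 - 2 = -1)
H(X, l) = 1/5
c(Z) = 8 - Z*(-4 + Z**2)
6095 - c(H(b(P, -5), -1)) = 6095 - (8 - 1*1/5*(-4 + (1/5)**2)) = 6095 - (8 - 1*1/5*(-4 + 1/25)) = 6095 - (8 - 1*1/5*(-99/25)) = 6095 - (8 + 99/125) = 6095 - 1*1099/125 = 6095 - 1099/125 = 760776/125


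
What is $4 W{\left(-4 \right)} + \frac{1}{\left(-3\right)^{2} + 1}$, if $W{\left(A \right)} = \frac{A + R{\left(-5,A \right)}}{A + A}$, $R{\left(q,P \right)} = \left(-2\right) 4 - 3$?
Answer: $\frac{38}{5} \approx 7.6$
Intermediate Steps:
$R{\left(q,P \right)} = -11$ ($R{\left(q,P \right)} = -8 - 3 = -11$)
$W{\left(A \right)} = \frac{-11 + A}{2 A}$ ($W{\left(A \right)} = \frac{A - 11}{A + A} = \frac{-11 + A}{2 A}$)
$4 W{\left(-4 \right)} + \frac{1}{\left(-3\right)^{2} + 1} = 4 \frac{-11 - 4}{2 \left(-4\right)} + \frac{1}{\left(-3\right)^{2} + 1} = 4 \cdot \frac{1}{2} \left(- \frac{1}{4}\right) \left(-15\right) + \frac{1}{9 + 1} = 4 \cdot \frac{15}{8} + \frac{1}{10} = \frac{15}{2} + \frac{1}{10} = \frac{38}{5}$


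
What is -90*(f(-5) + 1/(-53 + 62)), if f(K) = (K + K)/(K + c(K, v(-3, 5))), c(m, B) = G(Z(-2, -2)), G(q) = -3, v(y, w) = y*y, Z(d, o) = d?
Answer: -245/2 ≈ -122.50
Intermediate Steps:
v(y, w) = y²
c(m, B) = -3
f(K) = 2*K/(-3 + K) (f(K) = (K + K)/(K - 3) = (2*K)/(-3 + K) = 2*K/(-3 + K))
-90*(f(-5) + 1/(-53 + 62)) = -90*(2*(-5)/(-3 - 5) + 1/(-53 + 62)) = -90*(2*(-5)/(-8) + 1/9) = -90*(2*(-5)*(-⅛) + ⅑) = -90*(5/4 + ⅑) = -90*49/36 = -245/2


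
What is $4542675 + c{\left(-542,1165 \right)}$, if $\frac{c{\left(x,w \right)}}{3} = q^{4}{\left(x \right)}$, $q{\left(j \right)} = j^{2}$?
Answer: $22341665591058583507923$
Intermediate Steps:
$c{\left(x,w \right)} = 3 x^{8}$ ($c{\left(x,w \right)} = 3 \left(x^{2}\right)^{4} = 3 x^{8}$)
$4542675 + c{\left(-542,1165 \right)} = 4542675 + 3 \left(-542\right)^{8} = 4542675 + 3 \cdot 7447221863686192988416 = 4542675 + 22341665591058578965248 = 22341665591058583507923$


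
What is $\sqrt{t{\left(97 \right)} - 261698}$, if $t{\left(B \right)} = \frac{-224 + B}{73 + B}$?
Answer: $\frac{i \sqrt{7563093790}}{170} \approx 511.56 i$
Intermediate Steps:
$t{\left(B \right)} = \frac{-224 + B}{73 + B}$
$\sqrt{t{\left(97 \right)} - 261698} = \sqrt{\frac{-224 + 97}{73 + 97} - 261698} = \sqrt{\frac{1}{170} \left(-127\right) - 261698} = \sqrt{- \frac{127}{170} - 261698} = \sqrt{- \frac{44488787}{170}} = \frac{i \sqrt{7563093790}}{170}$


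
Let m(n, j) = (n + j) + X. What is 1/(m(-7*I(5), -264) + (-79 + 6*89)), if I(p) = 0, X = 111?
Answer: 1/302 ≈ 0.0033113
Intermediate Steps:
m(n, j) = 111 + j + n (m(n, j) = (n + j) + 111 = (j + n) + 111 = 111 + j + n)
1/(m(-7*I(5), -264) + (-79 + 6*89)) = 1/((111 - 264 - 7*0) + (-79 + 6*89)) = 1/((111 - 264 + 0) + (-79 + 534)) = 1/(-153 + 455) = 1/302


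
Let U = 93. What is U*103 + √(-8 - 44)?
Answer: 9579 + 2*I*√13 ≈ 9579.0 + 7.2111*I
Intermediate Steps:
U*103 + √(-8 - 44) = 93*103 + √(-8 - 44) = 9579 + √(-52) = 9579 + 2*I*√13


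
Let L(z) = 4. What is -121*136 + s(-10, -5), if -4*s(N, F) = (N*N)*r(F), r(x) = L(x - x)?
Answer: -16556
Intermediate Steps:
r(x) = 4
s(N, F) = -N² (s(N, F) = -N*N*4/4 = -N²*4/4 = -N²)
-121*136 + s(-10, -5) = -121*136 - 1*(-10)² = -16456 - 1*100 = -16456 - 100 = -16556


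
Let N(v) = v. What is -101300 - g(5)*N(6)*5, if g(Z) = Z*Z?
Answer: -102050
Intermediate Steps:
g(Z) = Z**2
-101300 - g(5)*N(6)*5 = -101300 - 5**2*6*5 = -101300 - 25*6*5 = -101300 - 150*5 = -101300 - 1*750 = -101300 - 750 = -102050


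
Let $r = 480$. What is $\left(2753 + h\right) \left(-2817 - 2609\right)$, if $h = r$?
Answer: $-17542258$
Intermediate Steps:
$h = 480$
$\left(2753 + h\right) \left(-2817 - 2609\right) = \left(2753 + 480\right) \left(-2817 - 2609\right) = 3233 \left(-2817 - 2609\right) = 3233 \left(-5426\right) = -17542258$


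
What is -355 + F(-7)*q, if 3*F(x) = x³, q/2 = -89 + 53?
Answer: 7877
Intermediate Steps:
q = -72 (q = 2*(-89 + 53) = 2*(-36) = -72)
F(x) = x³/3
-355 + F(-7)*q = -355 + ((⅓)*(-7)³)*(-72) = -355 + ((⅓)*(-343))*(-72) = -355 - 343/3*(-72) = -355 + 8232 = 7877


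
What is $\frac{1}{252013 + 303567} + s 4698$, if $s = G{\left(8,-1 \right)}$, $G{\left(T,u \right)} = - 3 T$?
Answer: $- \frac{62642756159}{555580} \approx -1.1275 \cdot 10^{5}$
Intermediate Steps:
$s = -24$ ($s = \left(-3\right) 8 = -24$)
$\frac{1}{252013 + 303567} + s 4698 = \frac{1}{252013 + 303567} - 112752 = \frac{1}{555580} - 112752 = - \frac{62642756159}{555580}$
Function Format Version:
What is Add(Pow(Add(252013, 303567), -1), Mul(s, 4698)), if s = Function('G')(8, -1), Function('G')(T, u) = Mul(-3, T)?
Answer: Rational(-62642756159, 555580) ≈ -1.1275e+5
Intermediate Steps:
s = -24 (s = Mul(-3, 8) = -24)
Add(Pow(Add(252013, 303567), -1), Mul(s, 4698)) = Add(Pow(Add(252013, 303567), -1), Mul(-24, 4698)) = Add(Pow(555580, -1), -112752) = Add(Rational(1, 555580), -112752) = Rational(-62642756159, 555580)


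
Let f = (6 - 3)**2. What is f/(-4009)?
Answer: -9/4009 ≈ -0.0022449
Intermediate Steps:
f = 9 (f = 3**2 = 9)
f/(-4009) = 9/(-4009) = -1/4009*9 = -9/4009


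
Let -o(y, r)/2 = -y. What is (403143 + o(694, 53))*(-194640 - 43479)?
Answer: -96326517189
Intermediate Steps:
o(y, r) = 2*y (o(y, r) = -(-2)*y = 2*y)
(403143 + o(694, 53))*(-194640 - 43479) = (403143 + 2*694)*(-194640 - 43479) = (403143 + 1388)*(-238119) = 404531*(-238119) = -96326517189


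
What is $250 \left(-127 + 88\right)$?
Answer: $-9750$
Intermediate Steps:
$250 \left(-127 + 88\right) = 250 \left(-39\right) = -9750$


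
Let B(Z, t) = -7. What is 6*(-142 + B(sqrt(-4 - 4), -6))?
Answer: -894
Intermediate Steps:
6*(-142 + B(sqrt(-4 - 4), -6)) = 6*(-142 - 7) = 6*(-149) = -894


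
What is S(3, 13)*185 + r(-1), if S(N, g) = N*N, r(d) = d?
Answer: 1664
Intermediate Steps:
S(N, g) = N²
S(3, 13)*185 + r(-1) = 3²*185 - 1 = 9*185 - 1 = 1665 - 1 = 1664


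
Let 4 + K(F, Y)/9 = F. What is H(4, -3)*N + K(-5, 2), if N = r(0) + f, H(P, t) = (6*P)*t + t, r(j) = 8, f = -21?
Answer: 894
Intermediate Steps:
K(F, Y) = -36 + 9*F
H(P, t) = t + 6*P*t (H(P, t) = 6*P*t + t = t + 6*P*t)
N = -13 (N = 8 - 21 = -13)
H(4, -3)*N + K(-5, 2) = -3*(1 + 6*4)*(-13) + (-36 + 9*(-5)) = -3*(1 + 24)*(-13) + (-36 - 45) = -3*25*(-13) - 81 = -75*(-13) - 81 = 975 - 81 = 894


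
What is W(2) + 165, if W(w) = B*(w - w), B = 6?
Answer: 165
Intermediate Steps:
W(w) = 0 (W(w) = 6*(w - w) = 6*0 = 0)
W(2) + 165 = 0 + 165 = 165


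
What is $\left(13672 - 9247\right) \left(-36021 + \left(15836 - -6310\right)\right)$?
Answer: $-61396875$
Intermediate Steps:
$\left(13672 - 9247\right) \left(-36021 + \left(15836 - -6310\right)\right) = 4425 \left(-36021 + \left(15836 + 6310\right)\right) = 4425 \left(-36021 + 22146\right) = 4425 \left(-13875\right) = -61396875$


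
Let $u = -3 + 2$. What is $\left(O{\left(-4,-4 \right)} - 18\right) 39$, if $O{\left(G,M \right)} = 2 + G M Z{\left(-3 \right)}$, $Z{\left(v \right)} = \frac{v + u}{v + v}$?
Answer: $-208$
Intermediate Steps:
$u = -1$
$Z{\left(v \right)} = \frac{-1 + v}{2 v}$ ($Z{\left(v \right)} = \frac{v - 1}{v + v} = \frac{-1 + v}{2 v}$)
$O{\left(G,M \right)} = 2 + \frac{2 G M}{3}$ ($O{\left(G,M \right)} = 2 + G M \frac{-1 - 3}{2 \left(-3\right)} = 2 + G M \frac{1}{2} \left(- \frac{1}{3}\right) \left(-4\right) = 2 + G M \frac{2}{3} = 2 + \frac{2 G M}{3}$)
$\left(O{\left(-4,-4 \right)} - 18\right) 39 = \left(\left(2 + \frac{2}{3} \left(-4\right) \left(-4\right)\right) - 18\right) 39 = \left(\left(2 + \frac{32}{3}\right) - 18\right) 39 = \left(\frac{38}{3} - 18\right) 39 = \left(- \frac{16}{3}\right) 39 = -208$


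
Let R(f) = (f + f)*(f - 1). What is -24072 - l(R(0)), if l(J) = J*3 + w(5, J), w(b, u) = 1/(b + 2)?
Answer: -168505/7 ≈ -24072.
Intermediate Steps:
R(f) = 2*f*(-1 + f) (R(f) = (2*f)*(-1 + f) = 2*f*(-1 + f))
w(b, u) = 1/(2 + b)
l(J) = ⅐ + 3*J (l(J) = J*3 + 1/(2 + 5) = 3*J + 1/7 = 3*J + ⅐ = ⅐ + 3*J)
-24072 - l(R(0)) = -24072 - (⅐ + 3*(2*0*(-1 + 0))) = -24072 - (⅐ + 3*(2*0*(-1))) = -24072 - (⅐ + 3*0) = -24072 - (⅐ + 0) = -24072 - 1*⅐ = -24072 - ⅐ = -168505/7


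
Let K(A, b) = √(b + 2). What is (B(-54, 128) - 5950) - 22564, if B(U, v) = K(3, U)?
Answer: -28514 + 2*I*√13 ≈ -28514.0 + 7.2111*I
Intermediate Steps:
K(A, b) = √(2 + b)
B(U, v) = √(2 + U)
(B(-54, 128) - 5950) - 22564 = (√(2 - 54) - 5950) - 22564 = (√(-52) - 5950) - 22564 = (2*I*√13 - 5950) - 22564 = (-5950 + 2*I*√13) - 22564 = -28514 + 2*I*√13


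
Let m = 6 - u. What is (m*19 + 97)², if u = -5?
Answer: 93636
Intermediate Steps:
m = 11 (m = 6 - 1*(-5) = 6 + 5 = 11)
(m*19 + 97)² = (11*19 + 97)² = (209 + 97)² = 306² = 93636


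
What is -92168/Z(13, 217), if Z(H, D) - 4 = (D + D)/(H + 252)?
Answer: -12212260/747 ≈ -16348.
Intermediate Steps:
Z(H, D) = 4 + 2*D/(252 + H) (Z(H, D) = 4 + (D + D)/(H + 252) = 4 + (2*D)/(252 + H) = 4 + 2*D/(252 + H))
-92168/Z(13, 217) = -92168*(252 + 13)/(2*(504 + 217 + 2*13)) = -92168*265/(2*(504 + 217 + 26)) = -92168/(2*(1/265)*747) = -92168/1494/265 = -92168*265/1494 = -12212260/747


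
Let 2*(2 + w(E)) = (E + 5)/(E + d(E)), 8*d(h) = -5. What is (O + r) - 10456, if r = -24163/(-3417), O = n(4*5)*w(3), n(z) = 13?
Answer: -678642317/64923 ≈ -10453.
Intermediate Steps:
d(h) = -5/8 (d(h) = (⅛)*(-5) = -5/8)
w(E) = -2 + (5 + E)/(2*(-5/8 + E)) (w(E) = -2 + ((E + 5)/(E - 5/8))/2 = -2 + ((5 + E)/(-5/8 + E))/2 = -2 + (5 + E)/(2*(-5/8 + E)))
O = -78/19 (O = 13*(6*(5 - 2*3)/(-5 + 8*3)) = 13*(6*(5 - 6)/(-5 + 24)) = 13*(6*(-1)/19) = 13*(6*(1/19)*(-1)) = 13*(-6/19) = -78/19 ≈ -4.1053)
r = 24163/3417 (r = -24163*(-1/3417) = 24163/3417 ≈ 7.0714)
(O + r) - 10456 = (-78/19 + 24163/3417) - 10456 = 192571/64923 - 10456 = -678642317/64923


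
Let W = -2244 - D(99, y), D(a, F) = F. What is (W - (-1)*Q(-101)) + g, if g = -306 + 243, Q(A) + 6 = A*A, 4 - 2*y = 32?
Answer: 7902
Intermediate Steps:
y = -14 (y = 2 - 1/2*32 = 2 - 16 = -14)
Q(A) = -6 + A**2 (Q(A) = -6 + A*A = -6 + A**2)
g = -63
W = -2230 (W = -2244 - 1*(-14) = -2244 + 14 = -2230)
(W - (-1)*Q(-101)) + g = (-2230 - (-1)*(-6 + (-101)**2)) - 63 = (-2230 - (-1)*(-6 + 10201)) - 63 = (-2230 - (-1)*10195) - 63 = (-2230 - 1*(-10195)) - 63 = (-2230 + 10195) - 63 = 7965 - 63 = 7902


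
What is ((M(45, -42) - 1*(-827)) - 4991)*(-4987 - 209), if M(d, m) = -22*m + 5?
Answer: 16809060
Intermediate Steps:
M(d, m) = 5 - 22*m
((M(45, -42) - 1*(-827)) - 4991)*(-4987 - 209) = (((5 - 22*(-42)) - 1*(-827)) - 4991)*(-4987 - 209) = (((5 + 924) + 827) - 4991)*(-5196) = ((929 + 827) - 4991)*(-5196) = (1756 - 4991)*(-5196) = -3235*(-5196) = 16809060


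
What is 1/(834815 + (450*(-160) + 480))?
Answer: 1/763295 ≈ 1.3101e-6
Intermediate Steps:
1/(834815 + (450*(-160) + 480)) = 1/(834815 + (-72000 + 480)) = 1/(834815 - 71520) = 1/763295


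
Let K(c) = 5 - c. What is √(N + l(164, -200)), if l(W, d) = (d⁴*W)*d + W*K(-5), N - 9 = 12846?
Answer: I*√52479999985505 ≈ 7.2443e+6*I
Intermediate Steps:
N = 12855 (N = 9 + 12846 = 12855)
l(W, d) = 10*W + W*d⁵ (l(W, d) = (d⁴*W)*d + W*(5 - 1*(-5)) = (W*d⁴)*d + W*(5 + 5) = W*d⁵ + W*10 = W*d⁵ + 10*W = 10*W + W*d⁵)
√(N + l(164, -200)) = √(12855 + 164*(10 + (-200)⁵)) = √(12855 + 164*(10 - 320000000000)) = √(12855 + 164*(-319999999990)) = √(12855 - 52479999998360) = √(-52479999985505) = I*√52479999985505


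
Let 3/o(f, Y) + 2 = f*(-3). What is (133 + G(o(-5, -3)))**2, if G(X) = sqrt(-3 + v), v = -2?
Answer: (133 + I*sqrt(5))**2 ≈ 17684.0 + 594.79*I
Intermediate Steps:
o(f, Y) = 3/(-2 - 3*f) (o(f, Y) = 3/(-2 + f*(-3)) = 3/(-2 - 3*f))
G(X) = I*sqrt(5) (G(X) = sqrt(-3 - 2) = sqrt(-5) = I*sqrt(5))
(133 + G(o(-5, -3)))**2 = (133 + I*sqrt(5))**2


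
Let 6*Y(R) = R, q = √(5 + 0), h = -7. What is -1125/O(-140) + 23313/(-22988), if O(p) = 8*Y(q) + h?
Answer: 1620858507/8298668 + 13500*√5/361 ≈ 278.94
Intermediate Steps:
q = √5 ≈ 2.2361
Y(R) = R/6
O(p) = -7 + 4*√5/3 (O(p) = 8*(√5/6) - 7 = 4*√5/3 - 7 = -7 + 4*√5/3)
-1125/O(-140) + 23313/(-22988) = -1125/(-7 + 4*√5/3) + 23313/(-22988) = -1125/(-7 + 4*√5/3) + 23313*(-1/22988) = -1125/(-7 + 4*√5/3) - 23313/22988 = -23313/22988 - 1125/(-7 + 4*√5/3)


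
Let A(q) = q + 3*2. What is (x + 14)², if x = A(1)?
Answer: 441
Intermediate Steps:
A(q) = 6 + q (A(q) = q + 6 = 6 + q)
x = 7 (x = 6 + 1 = 7)
(x + 14)² = (7 + 14)² = 21² = 441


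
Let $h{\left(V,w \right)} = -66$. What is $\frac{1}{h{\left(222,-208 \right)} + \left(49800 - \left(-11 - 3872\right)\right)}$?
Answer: $\frac{1}{53617} \approx 1.8651 \cdot 10^{-5}$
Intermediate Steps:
$\frac{1}{h{\left(222,-208 \right)} + \left(49800 - \left(-11 - 3872\right)\right)} = \frac{1}{-66 + \left(49800 - \left(-11 - 3872\right)\right)} = \frac{1}{-66 + \left(49800 - -3883\right)} = \frac{1}{-66 + \left(49800 + 3883\right)} = \frac{1}{-66 + 53683} = \frac{1}{53617}$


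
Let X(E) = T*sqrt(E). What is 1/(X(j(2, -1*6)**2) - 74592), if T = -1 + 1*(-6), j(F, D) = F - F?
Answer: -1/74592 ≈ -1.3406e-5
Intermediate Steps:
j(F, D) = 0
T = -7 (T = -1 - 6 = -7)
X(E) = -7*sqrt(E)
1/(X(j(2, -1*6)**2) - 74592) = 1/(-7*sqrt(0**2) - 74592) = 1/(-7*sqrt(0) - 74592) = 1/(-7*0 - 74592) = 1/(0 - 74592) = 1/(-74592) = -1/74592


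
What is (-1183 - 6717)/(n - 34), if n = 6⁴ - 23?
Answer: -7900/1239 ≈ -6.3761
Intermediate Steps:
n = 1273 (n = 1296 - 23 = 1273)
(-1183 - 6717)/(n - 34) = (-1183 - 6717)/(1273 - 34) = -7900/1239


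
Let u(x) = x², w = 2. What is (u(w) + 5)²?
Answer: 81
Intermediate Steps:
(u(w) + 5)² = (2² + 5)² = (4 + 5)² = 9² = 81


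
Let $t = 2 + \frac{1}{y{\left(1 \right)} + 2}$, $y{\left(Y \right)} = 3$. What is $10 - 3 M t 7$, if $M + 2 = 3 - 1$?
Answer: $0$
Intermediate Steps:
$M = 0$ ($M = -2 + \left(3 - 1\right) = -2 + 2 = 0$)
$t = \frac{11}{5}$ ($t = 2 + \frac{1}{3 + 2} = 2 + \frac{1}{5} = \frac{11}{5} \approx 2.2$)
$10 - 3 M t 7 = 10 \left(-3\right) 0 \cdot \frac{11}{5} \cdot 7 = 10 \cdot 0 \cdot \frac{11}{5} \cdot 7 = 10 \cdot 0 \cdot 7 = 0 \cdot 7 = 0$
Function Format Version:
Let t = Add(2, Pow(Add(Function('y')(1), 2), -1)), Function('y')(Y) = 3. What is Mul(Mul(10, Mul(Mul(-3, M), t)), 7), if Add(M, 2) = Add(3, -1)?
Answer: 0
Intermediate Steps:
M = 0 (M = Add(-2, Add(3, -1)) = Add(-2, 2) = 0)
t = Rational(11, 5) (t = Add(2, Pow(Add(3, 2), -1)) = Add(2, Pow(5, -1)) = Add(2, Rational(1, 5)) = Rational(11, 5) ≈ 2.2000)
Mul(Mul(10, Mul(Mul(-3, M), t)), 7) = Mul(Mul(10, Mul(Mul(-3, 0), Rational(11, 5))), 7) = Mul(Mul(10, Mul(0, Rational(11, 5))), 7) = Mul(Mul(10, 0), 7) = Mul(0, 7) = 0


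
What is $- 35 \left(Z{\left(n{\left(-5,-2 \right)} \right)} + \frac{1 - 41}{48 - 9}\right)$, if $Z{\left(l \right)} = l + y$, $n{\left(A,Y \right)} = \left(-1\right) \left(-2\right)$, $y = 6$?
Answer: $- \frac{9520}{39} \approx -244.1$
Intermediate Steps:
$n{\left(A,Y \right)} = 2$
$Z{\left(l \right)} = 6 + l$ ($Z{\left(l \right)} = l + 6 = 6 + l$)
$- 35 \left(Z{\left(n{\left(-5,-2 \right)} \right)} + \frac{1 - 41}{48 - 9}\right) = - 35 \left(\left(6 + 2\right) + \frac{1 - 41}{48 - 9}\right) = - 35 \left(8 - \frac{40}{39}\right) = \left(-35\right) \frac{272}{39} = - \frac{9520}{39}$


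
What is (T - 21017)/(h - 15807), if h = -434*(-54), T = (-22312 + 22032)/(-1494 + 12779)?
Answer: -47435425/17218653 ≈ -2.7549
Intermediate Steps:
T = -56/2257 (T = -280/11285 = -280*1/11285 = -56/2257 ≈ -0.024812)
h = 23436
(T - 21017)/(h - 15807) = (-56/2257 - 21017)/(23436 - 15807) = -47435425/2257/7629 = -47435425/2257*1/7629 = -47435425/17218653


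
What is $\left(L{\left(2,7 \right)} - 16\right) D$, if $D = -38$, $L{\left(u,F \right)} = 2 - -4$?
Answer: $380$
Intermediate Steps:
$L{\left(u,F \right)} = 6$ ($L{\left(u,F \right)} = 2 + 4 = 6$)
$\left(L{\left(2,7 \right)} - 16\right) D = \left(6 - 16\right) \left(-38\right) = \left(-10\right) \left(-38\right) = 380$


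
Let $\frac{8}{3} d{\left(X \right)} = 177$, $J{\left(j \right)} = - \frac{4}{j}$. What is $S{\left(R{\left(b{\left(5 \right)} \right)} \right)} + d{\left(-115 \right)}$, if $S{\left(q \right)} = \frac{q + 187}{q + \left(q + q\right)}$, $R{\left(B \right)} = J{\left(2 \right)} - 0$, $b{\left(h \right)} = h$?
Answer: $\frac{853}{24} \approx 35.542$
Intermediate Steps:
$d{\left(X \right)} = \frac{531}{8}$ ($d{\left(X \right)} = \frac{3}{8} \cdot 177 = \frac{531}{8}$)
$R{\left(B \right)} = -2$ ($R{\left(B \right)} = - \frac{4}{2} - 0 = \left(-4\right) \frac{1}{2} + 0 = -2 + 0 = -2$)
$S{\left(q \right)} = \frac{187 + q}{3 q}$ ($S{\left(q \right)} = \frac{187 + q}{q + 2 q} = \frac{187 + q}{3 q}$)
$S{\left(R{\left(b{\left(5 \right)} \right)} \right)} + d{\left(-115 \right)} = \frac{187 - 2}{3 \left(-2\right)} + \frac{531}{8} = \frac{1}{3} \left(- \frac{1}{2}\right) 185 + \frac{531}{8} = - \frac{185}{6} + \frac{531}{8} = \frac{853}{24}$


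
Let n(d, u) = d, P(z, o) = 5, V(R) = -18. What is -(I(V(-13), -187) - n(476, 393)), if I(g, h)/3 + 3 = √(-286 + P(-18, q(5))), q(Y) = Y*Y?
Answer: 485 - 3*I*√281 ≈ 485.0 - 50.289*I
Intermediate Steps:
q(Y) = Y²
I(g, h) = -9 + 3*I*√281 (I(g, h) = -9 + 3*√(-286 + 5) = -9 + 3*√(-281) = -9 + 3*(I*√281) = -9 + 3*I*√281)
-(I(V(-13), -187) - n(476, 393)) = -((-9 + 3*I*√281) - 1*476) = -((-9 + 3*I*√281) - 476) = -(-485 + 3*I*√281) = 485 - 3*I*√281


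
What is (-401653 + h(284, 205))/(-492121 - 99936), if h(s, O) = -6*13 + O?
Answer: 401526/592057 ≈ 0.67819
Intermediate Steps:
h(s, O) = -78 + O
(-401653 + h(284, 205))/(-492121 - 99936) = (-401653 + (-78 + 205))/(-492121 - 99936) = (-401653 + 127)/(-592057) = -401526*(-1/592057) = 401526/592057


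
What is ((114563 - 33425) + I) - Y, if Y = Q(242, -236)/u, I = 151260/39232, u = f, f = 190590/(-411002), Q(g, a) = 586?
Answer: 77020622435593/934653360 ≈ 82406.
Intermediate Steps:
f = -95295/205501 (f = 190590*(-1/411002) = -95295/205501 ≈ -0.46372)
u = -95295/205501 ≈ -0.46372
I = 37815/9808 (I = 151260*(1/39232) = 37815/9808 ≈ 3.8555)
Y = -120423586/95295 (Y = 586/(-95295/205501) = 586*(-205501/95295) = -120423586/95295 ≈ -1263.7)
((114563 - 33425) + I) - Y = ((114563 - 33425) + 37815/9808) - 1*(-120423586/95295) = (81138 + 37815/9808) + 120423586/95295 = 795839319/9808 + 120423586/95295 = 77020622435593/934653360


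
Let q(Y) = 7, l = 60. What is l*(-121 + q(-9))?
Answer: -6840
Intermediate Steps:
l*(-121 + q(-9)) = 60*(-121 + 7) = 60*(-114) = -6840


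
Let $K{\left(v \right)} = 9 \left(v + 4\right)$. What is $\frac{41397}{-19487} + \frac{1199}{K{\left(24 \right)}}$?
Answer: $\frac{12932869}{4910724} \approx 2.6336$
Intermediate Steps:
$K{\left(v \right)} = 36 + 9 v$ ($K{\left(v \right)} = 9 \left(4 + v\right) = 36 + 9 v$)
$\frac{41397}{-19487} + \frac{1199}{K{\left(24 \right)}} = \frac{41397}{-19487} + \frac{1199}{36 + 9 \cdot 24} = 41397 \left(- \frac{1}{19487}\right) + \frac{1199}{36 + 216} = - \frac{41397}{19487} + \frac{1199}{252} = \frac{12932869}{4910724}$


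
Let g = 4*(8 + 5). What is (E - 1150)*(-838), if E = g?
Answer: 920124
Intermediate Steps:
g = 52 (g = 4*13 = 52)
E = 52
(E - 1150)*(-838) = (52 - 1150)*(-838) = -1098*(-838) = 920124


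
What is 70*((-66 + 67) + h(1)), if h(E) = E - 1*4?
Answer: -140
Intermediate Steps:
h(E) = -4 + E (h(E) = E - 4 = -4 + E)
70*((-66 + 67) + h(1)) = 70*((-66 + 67) + (-4 + 1)) = 70*(1 - 3) = 70*(-2) = -140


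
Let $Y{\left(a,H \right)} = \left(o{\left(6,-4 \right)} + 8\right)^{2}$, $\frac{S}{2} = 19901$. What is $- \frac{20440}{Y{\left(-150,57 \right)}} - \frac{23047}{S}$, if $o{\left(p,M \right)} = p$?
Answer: $- \frac{596261}{5686} \approx -104.86$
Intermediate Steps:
$S = 39802$ ($S = 2 \cdot 19901 = 39802$)
$Y{\left(a,H \right)} = 196$ ($Y{\left(a,H \right)} = \left(6 + 8\right)^{2} = 14^{2} = 196$)
$- \frac{20440}{Y{\left(-150,57 \right)}} - \frac{23047}{S} = - \frac{20440}{196} - \frac{23047}{39802} = \left(-20440\right) \frac{1}{196} - \frac{23047}{39802} = - \frac{730}{7} - \frac{23047}{39802} = - \frac{596261}{5686}$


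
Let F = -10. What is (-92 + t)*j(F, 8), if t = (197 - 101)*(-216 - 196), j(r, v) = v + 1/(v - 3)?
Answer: -1625404/5 ≈ -3.2508e+5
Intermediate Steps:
j(r, v) = v + 1/(-3 + v)
t = -39552 (t = 96*(-412) = -39552)
(-92 + t)*j(F, 8) = (-92 - 39552)*((1 + 8² - 3*8)/(-3 + 8)) = -39644*(1 + 64 - 24)/5 = -39644*41/5 = -1625404/5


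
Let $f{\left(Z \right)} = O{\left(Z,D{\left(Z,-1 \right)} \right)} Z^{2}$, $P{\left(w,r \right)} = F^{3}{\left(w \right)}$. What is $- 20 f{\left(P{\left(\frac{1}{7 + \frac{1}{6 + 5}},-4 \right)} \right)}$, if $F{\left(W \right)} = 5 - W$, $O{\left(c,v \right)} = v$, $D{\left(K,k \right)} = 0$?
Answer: $0$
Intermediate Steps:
$P{\left(w,r \right)} = \left(5 - w\right)^{3}$
$f{\left(Z \right)} = 0$ ($f{\left(Z \right)} = 0 Z^{2} = 0$)
$- 20 f{\left(P{\left(\frac{1}{7 + \frac{1}{6 + 5}},-4 \right)} \right)} = \left(-20\right) 0 = 0$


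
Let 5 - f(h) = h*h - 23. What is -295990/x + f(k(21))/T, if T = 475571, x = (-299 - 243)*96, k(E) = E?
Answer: 70371385537/12372455136 ≈ 5.6877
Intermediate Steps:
x = -52032 (x = -542*96 = -52032)
f(h) = 28 - h² (f(h) = 5 - (h*h - 23) = 5 - (h² - 23) = 5 - (-23 + h²) = 5 + (23 - h²) = 28 - h²)
-295990/x + f(k(21))/T = -295990/(-52032) + (28 - 1*21²)/475571 = -295990*(-1/52032) + (28 - 1*441)*(1/475571) = 147995/26016 + (28 - 441)*(1/475571) = 147995/26016 - 413*1/475571 = 147995/26016 - 413/475571 = 70371385537/12372455136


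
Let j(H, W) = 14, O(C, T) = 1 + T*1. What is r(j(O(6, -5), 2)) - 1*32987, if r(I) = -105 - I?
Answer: -33106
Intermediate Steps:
O(C, T) = 1 + T
r(j(O(6, -5), 2)) - 1*32987 = (-105 - 1*14) - 1*32987 = (-105 - 14) - 32987 = -119 - 32987 = -33106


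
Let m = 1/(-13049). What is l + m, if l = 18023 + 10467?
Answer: 371766009/13049 ≈ 28490.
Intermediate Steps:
m = -1/13049 ≈ -7.6634e-5
l = 28490
l + m = 28490 - 1/13049 = 371766009/13049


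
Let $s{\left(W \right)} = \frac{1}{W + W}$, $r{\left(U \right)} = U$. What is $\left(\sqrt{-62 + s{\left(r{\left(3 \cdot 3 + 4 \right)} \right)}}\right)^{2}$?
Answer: $- \frac{1611}{26} \approx -61.962$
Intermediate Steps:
$s{\left(W \right)} = \frac{1}{2 W}$
$\left(\sqrt{-62 + s{\left(r{\left(3 \cdot 3 + 4 \right)} \right)}}\right)^{2} = \left(\sqrt{-62 + \frac{1}{2 \left(3 \cdot 3 + 4\right)}}\right)^{2} = \left(\sqrt{-62 + \frac{1}{2 \left(9 + 4\right)}}\right)^{2} = \left(\sqrt{-62 + \frac{1}{2 \cdot 13}}\right)^{2} = \left(\sqrt{-62 + \frac{1}{2} \cdot \frac{1}{13}}\right)^{2} = \left(\sqrt{-62 + \frac{1}{26}}\right)^{2} = \left(\sqrt{- \frac{1611}{26}}\right)^{2} = \left(\frac{3 i \sqrt{4654}}{26}\right)^{2} = - \frac{1611}{26}$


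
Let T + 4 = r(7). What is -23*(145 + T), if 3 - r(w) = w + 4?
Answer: -3059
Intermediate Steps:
r(w) = -1 - w (r(w) = 3 - (w + 4) = 3 - (4 + w) = 3 + (-4 - w) = -1 - w)
T = -12 (T = -4 + (-1 - 1*7) = -4 + (-1 - 7) = -4 - 8 = -12)
-23*(145 + T) = -23*(145 - 12) = -23*133 = -3059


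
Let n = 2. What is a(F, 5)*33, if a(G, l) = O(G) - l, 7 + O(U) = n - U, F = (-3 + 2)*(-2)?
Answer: -396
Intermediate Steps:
F = 2 (F = -1*(-2) = 2)
O(U) = -5 - U (O(U) = -7 + (2 - U) = -5 - U)
a(G, l) = -5 - G - l (a(G, l) = (-5 - G) - l = -5 - G - l)
a(F, 5)*33 = (-5 - 1*2 - 1*5)*33 = (-5 - 2 - 5)*33 = -12*33 = -396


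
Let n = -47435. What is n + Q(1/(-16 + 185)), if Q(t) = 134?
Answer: -47301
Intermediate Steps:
n + Q(1/(-16 + 185)) = -47435 + 134 = -47301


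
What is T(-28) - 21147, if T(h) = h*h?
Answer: -20363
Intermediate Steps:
T(h) = h²
T(-28) - 21147 = (-28)² - 21147 = 784 - 21147 = -20363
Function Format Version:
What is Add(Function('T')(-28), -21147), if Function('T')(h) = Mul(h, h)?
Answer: -20363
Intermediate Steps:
Function('T')(h) = Pow(h, 2)
Add(Function('T')(-28), -21147) = Add(Pow(-28, 2), -21147) = Add(784, -21147) = -20363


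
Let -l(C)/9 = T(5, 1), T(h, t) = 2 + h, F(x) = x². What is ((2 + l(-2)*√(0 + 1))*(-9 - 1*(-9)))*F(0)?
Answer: 0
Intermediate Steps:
l(C) = -63 (l(C) = -9*(2 + 5) = -9*7 = -63)
((2 + l(-2)*√(0 + 1))*(-9 - 1*(-9)))*F(0) = ((2 - 63*√(0 + 1))*(-9 - 1*(-9)))*0² = ((2 - 63*√1)*(-9 + 9))*0 = ((2 - 63*1)*0)*0 = ((2 - 63)*0)*0 = -61*0*0 = 0*0 = 0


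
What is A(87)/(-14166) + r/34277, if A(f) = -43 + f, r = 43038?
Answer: 304084060/242783991 ≈ 1.2525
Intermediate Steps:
A(87)/(-14166) + r/34277 = (-43 + 87)/(-14166) + 43038/34277 = 44*(-1/14166) + 43038*(1/34277) = -22/7083 + 43038/34277 = 304084060/242783991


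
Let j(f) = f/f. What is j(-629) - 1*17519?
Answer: -17518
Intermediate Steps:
j(f) = 1
j(-629) - 1*17519 = 1 - 1*17519 = 1 - 17519 = -17518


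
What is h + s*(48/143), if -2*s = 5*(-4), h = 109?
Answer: 16067/143 ≈ 112.36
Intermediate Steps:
s = 10 (s = -5*(-4)/2 = -½*(-20) = 10)
h + s*(48/143) = 109 + 10*(48/143) = 109 + 480/143 = 16067/143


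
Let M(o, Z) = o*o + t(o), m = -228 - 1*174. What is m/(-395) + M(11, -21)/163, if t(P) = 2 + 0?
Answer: 114111/64385 ≈ 1.7723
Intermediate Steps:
m = -402 (m = -228 - 174 = -402)
t(P) = 2
M(o, Z) = 2 + o**2 (M(o, Z) = o*o + 2 = o**2 + 2 = 2 + o**2)
m/(-395) + M(11, -21)/163 = -402/(-395) + (2 + 11**2)/163 = -402*(-1/395) + (2 + 121)*(1/163) = 402/395 + 123*(1/163) = 402/395 + 123/163 = 114111/64385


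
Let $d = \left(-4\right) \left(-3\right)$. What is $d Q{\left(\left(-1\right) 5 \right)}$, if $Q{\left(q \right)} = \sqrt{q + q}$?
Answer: $12 i \sqrt{10} \approx 37.947 i$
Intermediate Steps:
$d = 12$
$Q{\left(q \right)} = \sqrt{2} \sqrt{q}$ ($Q{\left(q \right)} = \sqrt{2 q} = \sqrt{2} \sqrt{q}$)
$d Q{\left(\left(-1\right) 5 \right)} = 12 \sqrt{2} \sqrt{\left(-1\right) 5} = 12 \sqrt{2} \sqrt{-5} = 12 \sqrt{2} i \sqrt{5} = 12 i \sqrt{10}$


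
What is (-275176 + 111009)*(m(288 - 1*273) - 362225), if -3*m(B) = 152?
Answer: 178421128109/3 ≈ 5.9474e+10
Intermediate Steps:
m(B) = -152/3 (m(B) = -⅓*152 = -152/3)
(-275176 + 111009)*(m(288 - 1*273) - 362225) = (-275176 + 111009)*(-152/3 - 362225) = -164167*(-1086827/3) = 178421128109/3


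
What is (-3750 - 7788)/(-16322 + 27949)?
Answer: -11538/11627 ≈ -0.99235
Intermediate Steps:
(-3750 - 7788)/(-16322 + 27949) = -11538/11627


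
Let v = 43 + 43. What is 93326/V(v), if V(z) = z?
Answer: 46663/43 ≈ 1085.2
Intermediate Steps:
v = 86
93326/V(v) = 93326/86 = 93326*(1/86) = 46663/43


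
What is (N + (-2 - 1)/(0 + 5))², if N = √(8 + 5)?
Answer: 334/25 - 6*√13/5 ≈ 9.0333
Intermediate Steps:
N = √13 ≈ 3.6056
(N + (-2 - 1)/(0 + 5))² = (√13 + (-2 - 1)/(0 + 5))² = (√13 - 3/5)² = (√13 - 3*⅕)² = (√13 - ⅗)² = (-⅗ + √13)²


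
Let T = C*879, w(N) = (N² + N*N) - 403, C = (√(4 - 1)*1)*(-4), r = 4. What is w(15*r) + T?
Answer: 6797 - 3516*√3 ≈ 707.11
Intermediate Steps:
C = -4*√3 (C = (√3*1)*(-4) = √3*(-4) = -4*√3 ≈ -6.9282)
w(N) = -403 + 2*N² (w(N) = (N² + N²) - 403 = 2*N² - 403 = -403 + 2*N²)
T = -3516*√3 (T = -4*√3*879 = -3516*√3 ≈ -6089.9)
w(15*r) + T = (-403 + 2*(15*4)²) - 3516*√3 = (-403 + 2*60²) - 3516*√3 = (-403 + 2*3600) - 3516*√3 = (-403 + 7200) - 3516*√3 = 6797 - 3516*√3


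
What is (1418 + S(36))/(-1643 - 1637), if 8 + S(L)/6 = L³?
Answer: -140653/1640 ≈ -85.764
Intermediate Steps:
S(L) = -48 + 6*L³
(1418 + S(36))/(-1643 - 1637) = (1418 + (-48 + 6*36³))/(-1643 - 1637) = (1418 + (-48 + 6*46656))/(-3280) = (1418 + (-48 + 279936))*(-1/3280) = (1418 + 279888)*(-1/3280) = 281306*(-1/3280) = -140653/1640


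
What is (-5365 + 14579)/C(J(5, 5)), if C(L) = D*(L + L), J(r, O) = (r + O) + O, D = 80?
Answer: 4607/1200 ≈ 3.8392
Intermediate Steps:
J(r, O) = r + 2*O (J(r, O) = (O + r) + O = r + 2*O)
C(L) = 160*L (C(L) = 80*(L + L) = 80*(2*L) = 160*L)
(-5365 + 14579)/C(J(5, 5)) = (-5365 + 14579)/((160*(5 + 2*5))) = 9214/((160*(5 + 10))) = 9214/((160*15)) = 9214/2400 = 9214*(1/2400) = 4607/1200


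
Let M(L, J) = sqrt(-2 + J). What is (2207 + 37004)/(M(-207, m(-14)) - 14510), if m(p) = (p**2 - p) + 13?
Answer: -568951610/210539879 - 39211*sqrt(221)/210539879 ≈ -2.7051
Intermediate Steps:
m(p) = 13 + p**2 - p
(2207 + 37004)/(M(-207, m(-14)) - 14510) = (2207 + 37004)/(sqrt(-2 + (13 + (-14)**2 - 1*(-14))) - 14510) = 39211/(sqrt(-2 + (13 + 196 + 14)) - 14510) = 39211/(sqrt(-2 + 223) - 14510) = 39211/(sqrt(221) - 14510) = 39211/(-14510 + sqrt(221))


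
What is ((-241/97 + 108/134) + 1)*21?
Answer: -92610/6499 ≈ -14.250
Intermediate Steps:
((-241/97 + 108/134) + 1)*21 = ((-241*1/97 + 108*(1/134)) + 1)*21 = ((-241/97 + 54/67) + 1)*21 = (-10909/6499 + 1)*21 = -4410/6499*21 = -92610/6499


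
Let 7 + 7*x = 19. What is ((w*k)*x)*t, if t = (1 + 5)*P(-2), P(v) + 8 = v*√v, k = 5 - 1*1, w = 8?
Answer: -18432/7 - 4608*I*√2/7 ≈ -2633.1 - 930.96*I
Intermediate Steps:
k = 4 (k = 5 - 1 = 4)
P(v) = -8 + v^(3/2) (P(v) = -8 + v*√v = -8 + v^(3/2))
t = -48 - 12*I*√2 (t = (1 + 5)*(-8 + (-2)^(3/2)) = 6*(-8 - 2*I*√2) = -48 - 12*I*√2 ≈ -48.0 - 16.971*I)
x = 12/7 (x = -1 + (⅐)*19 = -1 + 19/7 = 12/7 ≈ 1.7143)
((w*k)*x)*t = ((8*4)*(12/7))*(-48 - 12*I*√2) = (32*(12/7))*(-48 - 12*I*√2) = 384*(-48 - 12*I*√2)/7 = -18432/7 - 4608*I*√2/7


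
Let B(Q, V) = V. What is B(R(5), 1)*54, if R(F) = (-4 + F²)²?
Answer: 54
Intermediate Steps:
B(R(5), 1)*54 = 1*54 = 54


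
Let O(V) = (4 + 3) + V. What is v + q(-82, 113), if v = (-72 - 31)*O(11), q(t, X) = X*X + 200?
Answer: 11115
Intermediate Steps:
q(t, X) = 200 + X² (q(t, X) = X² + 200 = 200 + X²)
O(V) = 7 + V
v = -1854 (v = (-72 - 31)*(7 + 11) = -103*18 = -1854)
v + q(-82, 113) = -1854 + (200 + 113²) = -1854 + (200 + 12769) = -1854 + 12969 = 11115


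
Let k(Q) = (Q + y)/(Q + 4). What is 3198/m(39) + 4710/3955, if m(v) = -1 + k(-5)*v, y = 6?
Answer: -1245969/15820 ≈ -78.759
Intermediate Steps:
k(Q) = (6 + Q)/(4 + Q) (k(Q) = (Q + 6)/(Q + 4) = (6 + Q)/(4 + Q))
m(v) = -1 - v (m(v) = -1 + ((6 - 5)/(4 - 5))*v = -1 + (1/(-1))*v = -1 + (-1*1)*v = -1 - v)
3198/m(39) + 4710/3955 = 3198/(-1 - 1*39) + 4710/3955 = 3198/(-1 - 39) + 4710*(1/3955) = 3198/(-40) + 942/791 = 3198*(-1/40) + 942/791 = -1599/20 + 942/791 = -1245969/15820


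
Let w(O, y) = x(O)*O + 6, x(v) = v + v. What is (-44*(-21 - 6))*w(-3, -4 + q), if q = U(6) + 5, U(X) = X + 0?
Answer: 28512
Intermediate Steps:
x(v) = 2*v
U(X) = X
q = 11 (q = 6 + 5 = 11)
w(O, y) = 6 + 2*O**2 (w(O, y) = (2*O)*O + 6 = 2*O**2 + 6 = 6 + 2*O**2)
(-44*(-21 - 6))*w(-3, -4 + q) = (-44*(-21 - 6))*(6 + 2*(-3)**2) = (-44*(-27))*(6 + 2*9) = 1188*(6 + 18) = 1188*24 = 28512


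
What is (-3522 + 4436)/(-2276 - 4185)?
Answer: -914/6461 ≈ -0.14146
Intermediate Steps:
(-3522 + 4436)/(-2276 - 4185) = 914/(-6461) = 914*(-1/6461) = -914/6461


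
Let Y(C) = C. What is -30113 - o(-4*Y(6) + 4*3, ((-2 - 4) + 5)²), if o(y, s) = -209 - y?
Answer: -29916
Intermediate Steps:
-30113 - o(-4*Y(6) + 4*3, ((-2 - 4) + 5)²) = -30113 - (-209 - (-4*6 + 4*3)) = -30113 - (-209 - (-24 + 12)) = -30113 - (-209 - 1*(-12)) = -30113 - (-209 + 12) = -30113 - 1*(-197) = -30113 + 197 = -29916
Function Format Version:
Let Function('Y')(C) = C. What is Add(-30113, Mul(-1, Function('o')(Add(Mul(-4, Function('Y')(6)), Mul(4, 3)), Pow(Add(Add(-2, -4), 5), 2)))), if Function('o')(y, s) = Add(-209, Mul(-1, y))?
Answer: -29916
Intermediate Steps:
Add(-30113, Mul(-1, Function('o')(Add(Mul(-4, Function('Y')(6)), Mul(4, 3)), Pow(Add(Add(-2, -4), 5), 2)))) = Add(-30113, Mul(-1, Add(-209, Mul(-1, Add(Mul(-4, 6), Mul(4, 3)))))) = Add(-30113, Mul(-1, Add(-209, Mul(-1, Add(-24, 12))))) = Add(-30113, Mul(-1, Add(-209, Mul(-1, -12)))) = Add(-30113, Mul(-1, Add(-209, 12))) = Add(-30113, Mul(-1, -197)) = Add(-30113, 197) = -29916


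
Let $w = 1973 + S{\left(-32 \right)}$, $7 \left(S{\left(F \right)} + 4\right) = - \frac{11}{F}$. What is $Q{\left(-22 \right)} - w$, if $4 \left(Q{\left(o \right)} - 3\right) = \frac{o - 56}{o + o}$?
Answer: $- \frac{4843253}{2464} \approx -1965.6$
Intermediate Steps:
$S{\left(F \right)} = -4 - \frac{11}{7 F}$ ($S{\left(F \right)} = -4 + \frac{\left(-11\right) \frac{1}{F}}{7} = -4 - \frac{11}{7 F}$)
$Q{\left(o \right)} = 3 + \frac{-56 + o}{8 o}$ ($Q{\left(o \right)} = 3 + \frac{\left(o - 56\right) \frac{1}{o + o}}{4} = 3 + \frac{\left(-56 + o\right) \frac{1}{2 o}}{4} = 3 + \frac{\frac{1}{2} \frac{1}{o} \left(-56 + o\right)}{4} = 3 + \frac{-56 + o}{8 o}$)
$w = \frac{441067}{224}$ ($w = 1973 - \left(4 + \frac{11}{7 \left(-32\right)}\right) = 1973 - \frac{885}{224} = \frac{441067}{224} \approx 1969.0$)
$Q{\left(-22 \right)} - w = \left(\frac{25}{8} - \frac{7}{-22}\right) - \frac{441067}{224} = \left(\frac{25}{8} - - \frac{7}{22}\right) - \frac{441067}{224} = \left(\frac{25}{8} + \frac{7}{22}\right) - \frac{441067}{224} = \frac{303}{88} - \frac{441067}{224} = - \frac{4843253}{2464}$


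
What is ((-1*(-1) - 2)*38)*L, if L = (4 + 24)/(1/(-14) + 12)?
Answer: -14896/167 ≈ -89.198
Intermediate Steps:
L = 392/167 (L = 28/(-1/14 + 12) = 28/(167/14) = 28*(14/167) = 392/167 ≈ 2.3473)
((-1*(-1) - 2)*38)*L = ((-1*(-1) - 2)*38)*(392/167) = ((1 - 2)*38)*(392/167) = -1*38*(392/167) = -38*392/167 = -14896/167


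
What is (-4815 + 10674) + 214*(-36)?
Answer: -1845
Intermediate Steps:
(-4815 + 10674) + 214*(-36) = 5859 - 7704 = -1845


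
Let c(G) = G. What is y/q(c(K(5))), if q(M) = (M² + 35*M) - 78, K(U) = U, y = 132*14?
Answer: 924/61 ≈ 15.148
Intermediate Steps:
y = 1848
q(M) = -78 + M² + 35*M
y/q(c(K(5))) = 1848/(-78 + 5² + 35*5) = 1848/(-78 + 25 + 175) = 1848/122 = 1848*(1/122) = 924/61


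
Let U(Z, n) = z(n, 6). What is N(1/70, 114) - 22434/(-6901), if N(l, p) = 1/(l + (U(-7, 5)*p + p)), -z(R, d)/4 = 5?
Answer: 3400937576/1046322719 ≈ 3.2504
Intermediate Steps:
z(R, d) = -20 (z(R, d) = -4*5 = -20)
U(Z, n) = -20
N(l, p) = 1/(l - 19*p) (N(l, p) = 1/(l + (-20*p + p)) = 1/(l - 19*p))
N(1/70, 114) - 22434/(-6901) = 1/(1/70 - 19*114) - 22434/(-6901) = 1/(1/70 - 2166) - 22434*(-1/6901) = 1/(-151619/70) + 22434/6901 = -70/151619 + 22434/6901 = 3400937576/1046322719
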